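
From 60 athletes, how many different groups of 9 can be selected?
C(60,9) = 60!/(9!×51!) = 14783142660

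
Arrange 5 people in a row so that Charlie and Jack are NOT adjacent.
Total - adjacent = 5! - (5-1)!×2 = 120 - 48 = 72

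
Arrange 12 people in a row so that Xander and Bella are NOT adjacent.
Total - adjacent = 12! - (12-1)!×2 = 479001600 - 79833600 = 399168000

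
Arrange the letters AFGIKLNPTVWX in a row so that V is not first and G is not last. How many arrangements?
By inclusion-exclusion: 12! - 2×(12-1)! + (12-2)! = 479001600 - 79833600 + 3628800 = 402796800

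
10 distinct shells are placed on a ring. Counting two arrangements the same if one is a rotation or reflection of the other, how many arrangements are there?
(10-1)!/2 = 362880/2 = 181440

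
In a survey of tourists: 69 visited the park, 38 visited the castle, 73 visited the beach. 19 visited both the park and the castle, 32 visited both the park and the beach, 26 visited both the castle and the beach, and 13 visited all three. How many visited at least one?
|A∪B∪C| = 69+38+73-19-32-26+13 = 116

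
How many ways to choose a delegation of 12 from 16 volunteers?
C(16,12) = 16!/(12!×4!) = 1820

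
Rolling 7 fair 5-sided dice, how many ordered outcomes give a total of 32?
Coefficient of x^32 in (x + x² + ... + x^5)^7. By inclusion-exclusion on dice exceeding 5: Σ_j (-1)^j C(7,j)·C(32-1-5j, 6) = C(7,0)·C(31,6) - C(7,1)·C(26,6) + C(7,2)·C(21,6) - C(7,3)·C(16,6) + C(7,4)·C(11,6) - C(7,5)·C(6,6) = 1·736281 - 7·230230 + 21·54264 - 35·8008 + 35·462 - 21·1 = 84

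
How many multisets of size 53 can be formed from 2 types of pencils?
C(53+2-1, 2-1) = C(54, 1) = 54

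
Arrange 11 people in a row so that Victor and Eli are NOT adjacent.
Total - adjacent = 11! - (11-1)!×2 = 39916800 - 7257600 = 32659200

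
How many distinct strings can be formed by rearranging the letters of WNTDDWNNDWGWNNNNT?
17! / (1! × 3! × 4! × 2! × 7!) = 245044800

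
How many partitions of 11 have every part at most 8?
Let r_j(i) = number of partitions of i into parts ≤ j, for i = 0..11. r_1(i) = 1 for all i; r_j(i) = r_{j-1}(i) + r_j(i-j). Rows j = 2..8: ≤2: 1 1 2 2 3 3 4 4 5 5 6 6; ≤3: 1 1 2 3 4 5 7 8 10 12 14 16; ≤4: 1 1 2 3 5 6 9 11 15 18 23 27; ≤5: 1 1 2 3 5 7 10 13 18 23 30 37; ≤6: 1 1 2 3 5 7 11 14 20 26 35 44; ≤7: 1 1 2 3 5 7 11 15 21 28 38 49; ≤8: 1 1 2 3 5 7 11 15 22 29 40 52. r_8(11) = 52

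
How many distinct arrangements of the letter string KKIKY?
5! / (1! × 1! × 3!) = 20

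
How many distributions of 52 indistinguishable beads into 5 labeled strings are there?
C(52+5-1, 5-1) = C(56, 4) = 367290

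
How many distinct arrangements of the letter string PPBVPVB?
7! / (3! × 2! × 2!) = 210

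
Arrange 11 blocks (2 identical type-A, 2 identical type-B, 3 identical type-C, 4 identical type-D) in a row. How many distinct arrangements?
11! / (2! × 2! × 3! × 4!) = 69300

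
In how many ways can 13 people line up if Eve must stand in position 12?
Fix one position: (13-1)! = 479001600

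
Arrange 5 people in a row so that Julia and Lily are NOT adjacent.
Total - adjacent = 5! - (5-1)!×2 = 120 - 48 = 72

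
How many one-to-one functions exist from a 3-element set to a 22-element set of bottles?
P(22,3) = 22!/(22-3)! = 9240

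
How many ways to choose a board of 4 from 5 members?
C(5,4) = 5!/(4!×1!) = 5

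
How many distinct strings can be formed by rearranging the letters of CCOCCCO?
7! / (5! × 2!) = 21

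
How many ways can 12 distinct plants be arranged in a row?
12! = 479001600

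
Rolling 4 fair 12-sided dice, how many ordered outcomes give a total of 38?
Coefficient of x^38 in (x + x² + ... + x^12)^4. By inclusion-exclusion on dice exceeding 12: Σ_j (-1)^j C(4,j)·C(38-1-12j, 3) = C(4,0)·C(37,3) - C(4,1)·C(25,3) + C(4,2)·C(13,3) = 1·7770 - 4·2300 + 6·286 = 286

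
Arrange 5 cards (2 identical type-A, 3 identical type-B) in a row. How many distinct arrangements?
5! / (2! × 3!) = 10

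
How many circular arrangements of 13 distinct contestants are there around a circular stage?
Circular: fix one position, arrange the rest. (13-1)! = 479001600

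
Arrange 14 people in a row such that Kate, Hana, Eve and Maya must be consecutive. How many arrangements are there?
Treat the 4 as one block: (14-4+1)! × 4! = 39916800 × 24 = 958003200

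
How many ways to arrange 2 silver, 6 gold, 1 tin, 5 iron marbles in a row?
14! / (2! × 6! × 1! × 5!) = 504504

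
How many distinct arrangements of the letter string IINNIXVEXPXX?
12! / (1! × 4! × 2! × 1! × 1! × 3!) = 1663200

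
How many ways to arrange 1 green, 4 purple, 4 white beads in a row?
9! / (1! × 4! × 4!) = 630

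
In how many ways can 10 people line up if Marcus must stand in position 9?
Fix one position: (10-1)! = 362880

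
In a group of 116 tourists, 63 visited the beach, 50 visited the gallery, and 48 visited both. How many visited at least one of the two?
|A∪B| = |A| + |B| - |A∩B| = 63 + 50 - 48 = 65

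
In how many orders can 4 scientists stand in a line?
4! = 24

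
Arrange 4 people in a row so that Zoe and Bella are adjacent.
Treat as block: (4-1)! × 2! = 6 × 2 = 12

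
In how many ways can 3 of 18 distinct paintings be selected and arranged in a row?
P(18,3) = 18!/(18-3)! = 4896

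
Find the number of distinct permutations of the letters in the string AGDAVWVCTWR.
11! / (2! × 2! × 1! × 1! × 1! × 1! × 1! × 2!) = 4989600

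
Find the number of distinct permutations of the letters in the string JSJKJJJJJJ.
10! / (1! × 1! × 8!) = 90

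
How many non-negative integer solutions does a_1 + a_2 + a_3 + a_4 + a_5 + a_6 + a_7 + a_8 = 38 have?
C(38+8-1, 8-1) = C(45, 7) = 45379620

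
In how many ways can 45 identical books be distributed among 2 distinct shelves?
C(45+2-1, 2-1) = C(46, 1) = 46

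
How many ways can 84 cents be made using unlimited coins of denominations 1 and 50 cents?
Coefficient of x^84 in 1/(1-x^1) · 1/(1-x^50). Use j coins of 50 for j = 0..⌊84/50⌋ = 1, the rest in 1s: 1 + 1 = 2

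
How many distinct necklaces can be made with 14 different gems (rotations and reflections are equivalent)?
(14-1)!/2 = 6227020800/2 = 3113510400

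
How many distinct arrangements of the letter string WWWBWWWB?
8! / (2! × 6!) = 28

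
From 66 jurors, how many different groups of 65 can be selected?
C(66,65) = 66!/(65!×1!) = 66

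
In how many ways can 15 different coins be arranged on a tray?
15! = 1307674368000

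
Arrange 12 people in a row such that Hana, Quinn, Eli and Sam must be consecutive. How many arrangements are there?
Treat the 4 as one block: (12-4+1)! × 4! = 362880 × 24 = 8709120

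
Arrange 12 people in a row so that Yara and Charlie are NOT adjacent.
Total - adjacent = 12! - (12-1)!×2 = 479001600 - 79833600 = 399168000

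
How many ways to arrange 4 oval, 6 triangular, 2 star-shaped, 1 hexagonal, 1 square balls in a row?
14! / (4! × 6! × 2! × 1! × 1!) = 2522520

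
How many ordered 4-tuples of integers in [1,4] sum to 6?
Coefficient of x^6 in (x + x² + ... + x^4)^4. By inclusion-exclusion on dice exceeding 4: Σ_j (-1)^j C(4,j)·C(6-1-4j, 3) = C(4,0)·C(5,3) = 1·10 = 10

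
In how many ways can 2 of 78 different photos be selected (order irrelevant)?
C(78,2) = 78!/(2!×76!) = 3003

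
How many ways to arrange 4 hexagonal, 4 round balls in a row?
8! / (4! × 4!) = 70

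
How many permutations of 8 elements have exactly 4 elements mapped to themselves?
Choose the 4 fixed points C(8,4) = 70, derange the rest: !4 = Σ_{j=0}^{4} (-1)^j·4!/j! = 24 - 24 + 12 - 4 + 1 = 9. Product = 70 × 9 = 630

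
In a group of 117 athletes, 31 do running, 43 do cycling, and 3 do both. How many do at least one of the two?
|A∪B| = |A| + |B| - |A∩B| = 31 + 43 - 3 = 71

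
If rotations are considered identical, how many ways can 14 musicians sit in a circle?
Circular: fix one position, arrange the rest. (14-1)! = 6227020800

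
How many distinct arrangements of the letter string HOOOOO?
6! / (5! × 1!) = 6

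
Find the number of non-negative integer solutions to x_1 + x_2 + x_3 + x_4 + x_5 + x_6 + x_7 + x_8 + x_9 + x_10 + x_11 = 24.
C(24+11-1, 11-1) = C(34, 10) = 131128140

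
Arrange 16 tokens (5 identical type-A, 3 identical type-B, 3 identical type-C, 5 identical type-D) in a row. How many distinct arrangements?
16! / (5! × 3! × 3! × 5!) = 40360320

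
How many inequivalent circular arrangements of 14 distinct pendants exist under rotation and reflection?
(14-1)!/2 = 6227020800/2 = 3113510400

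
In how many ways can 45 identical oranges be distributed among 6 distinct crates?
C(45+6-1, 6-1) = C(50, 5) = 2118760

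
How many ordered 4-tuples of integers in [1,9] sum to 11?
Coefficient of x^11 in (x + x² + ... + x^9)^4. By inclusion-exclusion on dice exceeding 9: Σ_j (-1)^j C(4,j)·C(11-1-9j, 3) = C(4,0)·C(10,3) = 1·120 = 120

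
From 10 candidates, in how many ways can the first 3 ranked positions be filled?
P(10,3) = 10!/(10-3)! = 720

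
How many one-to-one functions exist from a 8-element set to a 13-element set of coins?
P(13,8) = 13!/(13-8)! = 51891840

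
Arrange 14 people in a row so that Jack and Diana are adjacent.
Treat as block: (14-1)! × 2! = 6227020800 × 2 = 12454041600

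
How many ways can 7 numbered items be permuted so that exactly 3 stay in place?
Choose the 3 fixed points C(7,3) = 35, derange the rest: !4 = Σ_{j=0}^{4} (-1)^j·4!/j! = 24 - 24 + 12 - 4 + 1 = 9. Product = 35 × 9 = 315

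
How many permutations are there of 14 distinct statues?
14! = 87178291200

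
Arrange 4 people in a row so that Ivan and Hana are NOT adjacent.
Total - adjacent = 4! - (4-1)!×2 = 24 - 12 = 12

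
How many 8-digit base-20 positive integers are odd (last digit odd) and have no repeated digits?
Last∈{1,3,5,7,9,11,13,15,17,19}. Last=0: 0. Last nonzero: 10×18×P(18,6) = 2405894400. Total = 2405894400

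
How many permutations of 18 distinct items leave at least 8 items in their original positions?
Exactly j fixed points: C(18,j)·!(18-j); sum over j ≥ 8 (derangement numbers via !m = (m-1)·(!(m-1) + !(m-2)): !0..!10 = 1, 0, 1, 2, 9, 44, 265, 1854, 14833, 133496, 1334961). Σ_{j=8}^{18} C(18,j)·!(18-j) = C(18,8)·!10 + C(18,9)·!9 + C(18,10)·!8 + C(18,11)·!7 + C(18,12)·!6 + C(18,13)·!5 + C(18,14)·!4 + C(18,15)·!3 + C(18,16)·!2 + C(18,17)·!1 + C(18,18)·!0 = 43758·1334961 + 48620·133496 + 43758·14833 + 31824·1854 + 18564·265 + 8568·44 + 3060·9 + 816·2 + 153·1 + 18·0 + 1·1 = 65619188846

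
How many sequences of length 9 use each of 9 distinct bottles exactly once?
9! = 362880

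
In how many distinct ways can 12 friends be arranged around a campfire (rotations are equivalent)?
Circular: fix one position, arrange the rest. (12-1)! = 39916800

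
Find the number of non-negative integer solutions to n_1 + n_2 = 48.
C(48+2-1, 2-1) = C(49, 1) = 49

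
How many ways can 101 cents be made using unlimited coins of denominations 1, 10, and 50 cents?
Coefficient of x^101 in 1/(1-x^1) · 1/(1-x^10) · 1/(1-x^50). Case on j = number of 50-cent coins (j = 0..2); remainder r = 101 - 50j is made from {1,10} in ⌊r/10⌋+1 ways. r = 101, 51, 1 → 11 + 6 + 1 = 18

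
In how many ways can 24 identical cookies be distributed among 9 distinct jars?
C(24+9-1, 9-1) = C(32, 8) = 10518300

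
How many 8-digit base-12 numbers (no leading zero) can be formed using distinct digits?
First digit: 11 choices (nonzero). Then descending: 11 × 11 × 10 × 9 × 8 × 7 × 6 × 5 = 18295200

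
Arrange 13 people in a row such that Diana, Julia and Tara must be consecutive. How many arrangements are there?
Treat the 3 as one block: (13-3+1)! × 3! = 39916800 × 6 = 239500800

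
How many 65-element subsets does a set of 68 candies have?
C(68,65) = 68!/(65!×3!) = 50116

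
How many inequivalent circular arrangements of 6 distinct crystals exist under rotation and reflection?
(6-1)!/2 = 120/2 = 60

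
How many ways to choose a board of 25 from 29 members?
C(29,25) = 29!/(25!×4!) = 23751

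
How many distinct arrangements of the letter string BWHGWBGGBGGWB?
13! / (1! × 4! × 5! × 3!) = 360360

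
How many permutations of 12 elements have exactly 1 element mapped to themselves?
Choose the 1 fixed point C(12,1) = 12, derange the rest: !11 = Σ_{j=0}^{11} (-1)^j·11!/j! = 39916800 - 39916800 + 19958400 - 6652800 + 1663200 - 332640 + 55440 - 7920 + 990 - 110 + 11 - 1 = 14684570. Product = 12 × 14684570 = 176214840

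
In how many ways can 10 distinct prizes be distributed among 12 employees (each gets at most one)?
P(12,10) = 12!/(12-10)! = 239500800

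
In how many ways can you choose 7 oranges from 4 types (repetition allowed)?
C(7+4-1, 4-1) = C(10, 3) = 120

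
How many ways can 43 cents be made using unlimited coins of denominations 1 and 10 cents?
Coefficient of x^43 in 1/(1-x^1) · 1/(1-x^10). Use j coins of 10 for j = 0..⌊43/10⌋ = 4, the rest in 1s: 4 + 1 = 5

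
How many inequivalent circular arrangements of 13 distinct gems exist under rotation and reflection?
(13-1)!/2 = 479001600/2 = 239500800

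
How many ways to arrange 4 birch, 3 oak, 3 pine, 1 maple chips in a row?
11! / (4! × 3! × 3! × 1!) = 46200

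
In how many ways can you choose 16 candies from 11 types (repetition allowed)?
C(16+11-1, 11-1) = C(26, 10) = 5311735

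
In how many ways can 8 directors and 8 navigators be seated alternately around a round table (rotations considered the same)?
Fix one of the directors: (8-1)! ways for the remaining directors, × 8! ways for the navigators = 5040 × 40320 = 203212800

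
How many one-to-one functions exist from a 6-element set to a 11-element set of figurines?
P(11,6) = 11!/(11-6)! = 332640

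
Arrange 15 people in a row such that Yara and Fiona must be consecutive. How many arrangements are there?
Treat the 2 as one block: (15-2+1)! × 2! = 87178291200 × 2 = 174356582400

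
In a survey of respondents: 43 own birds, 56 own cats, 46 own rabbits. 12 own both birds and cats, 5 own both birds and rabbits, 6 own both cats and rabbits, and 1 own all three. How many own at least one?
|A∪B∪C| = 43+56+46-12-5-6+1 = 123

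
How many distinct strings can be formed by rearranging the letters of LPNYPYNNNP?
10! / (1! × 2! × 3! × 4!) = 12600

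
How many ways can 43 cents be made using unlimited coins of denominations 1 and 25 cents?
Coefficient of x^43 in 1/(1-x^1) · 1/(1-x^25). Use j coins of 25 for j = 0..⌊43/25⌋ = 1, the rest in 1s: 1 + 1 = 2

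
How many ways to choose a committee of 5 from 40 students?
C(40,5) = 40!/(5!×35!) = 658008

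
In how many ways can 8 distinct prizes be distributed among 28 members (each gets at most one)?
P(28,8) = 28!/(28-8)! = 125318793600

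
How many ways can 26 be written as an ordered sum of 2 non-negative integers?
C(26+2-1, 2-1) = C(27, 1) = 27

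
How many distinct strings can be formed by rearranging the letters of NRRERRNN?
8! / (1! × 4! × 3!) = 280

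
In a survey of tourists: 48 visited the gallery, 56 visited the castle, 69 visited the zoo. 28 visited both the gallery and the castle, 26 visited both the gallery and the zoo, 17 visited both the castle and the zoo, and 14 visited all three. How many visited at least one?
|A∪B∪C| = 48+56+69-28-26-17+14 = 116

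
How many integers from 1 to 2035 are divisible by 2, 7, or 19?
⌊2035/2⌋+⌊2035/7⌋+⌊2035/19⌋ - ⌊2035/14⌋-⌊2035/38⌋-⌊2035/133⌋ + ⌊2035/266⌋ = 1017+290+107 - 145-53-15 + 7 = 1208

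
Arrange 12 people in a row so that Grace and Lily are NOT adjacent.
Total - adjacent = 12! - (12-1)!×2 = 479001600 - 79833600 = 399168000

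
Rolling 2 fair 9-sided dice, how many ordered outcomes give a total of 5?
Coefficient of x^5 in (x + x² + ... + x^9)^2. By inclusion-exclusion on dice exceeding 9: Σ_j (-1)^j C(2,j)·C(5-1-9j, 1) = C(2,0)·C(4,1) = 1·4 = 4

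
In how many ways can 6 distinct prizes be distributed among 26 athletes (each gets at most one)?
P(26,6) = 26!/(26-6)! = 165765600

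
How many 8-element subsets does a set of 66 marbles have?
C(66,8) = 66!/(8!×58!) = 5743572120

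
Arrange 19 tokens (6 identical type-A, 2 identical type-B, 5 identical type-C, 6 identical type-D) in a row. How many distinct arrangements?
19! / (6! × 2! × 5! × 6!) = 977728752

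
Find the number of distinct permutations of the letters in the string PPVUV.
5! / (2! × 2! × 1!) = 30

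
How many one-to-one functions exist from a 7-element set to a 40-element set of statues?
P(40,7) = 40!/(40-7)! = 93963542400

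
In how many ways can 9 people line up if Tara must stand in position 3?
Fix one position: (9-1)! = 40320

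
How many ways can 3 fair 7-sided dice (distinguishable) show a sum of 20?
Coefficient of x^20 in (x + x² + ... + x^7)^3. By inclusion-exclusion on dice exceeding 7: Σ_j (-1)^j C(3,j)·C(20-1-7j, 2) = C(3,0)·C(19,2) - C(3,1)·C(12,2) + C(3,2)·C(5,2) = 1·171 - 3·66 + 3·10 = 3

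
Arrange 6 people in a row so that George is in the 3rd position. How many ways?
Fix one position: (6-1)! = 120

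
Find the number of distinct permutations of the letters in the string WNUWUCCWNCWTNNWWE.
17! / (1! × 6! × 3! × 1! × 2! × 4!) = 1715313600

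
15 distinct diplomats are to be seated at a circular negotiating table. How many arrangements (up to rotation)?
Circular: fix one position, arrange the rest. (15-1)! = 87178291200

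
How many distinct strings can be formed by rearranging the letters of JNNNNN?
6! / (5! × 1!) = 6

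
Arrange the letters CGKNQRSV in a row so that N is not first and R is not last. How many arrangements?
By inclusion-exclusion: 8! - 2×(8-1)! + (8-2)! = 40320 - 10080 + 720 = 30960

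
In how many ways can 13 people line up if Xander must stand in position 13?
Fix one position: (13-1)! = 479001600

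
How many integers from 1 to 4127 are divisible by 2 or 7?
⌊4127/2⌋ + ⌊4127/7⌋ - ⌊4127/14⌋ = 2063 + 589 - 294 = 2358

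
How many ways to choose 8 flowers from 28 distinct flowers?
C(28,8) = 28!/(8!×20!) = 3108105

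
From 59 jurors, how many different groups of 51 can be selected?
C(59,51) = 59!/(51!×8!) = 2217471399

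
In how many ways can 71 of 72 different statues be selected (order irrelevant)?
C(72,71) = 72!/(71!×1!) = 72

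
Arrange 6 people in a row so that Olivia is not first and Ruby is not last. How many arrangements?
By inclusion-exclusion: 6! - 2×(6-1)! + (6-2)! = 720 - 240 + 24 = 504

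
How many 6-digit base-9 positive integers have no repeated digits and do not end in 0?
Last digit: 8 nonzero choices. First digit: 7 (nonzero, ≠last). Middle 4: P(7,4) = 840. Total = 47040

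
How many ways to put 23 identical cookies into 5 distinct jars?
C(23+5-1, 5-1) = C(27, 4) = 17550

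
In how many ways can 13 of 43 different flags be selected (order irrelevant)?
C(43,13) = 43!/(13!×30!) = 36576848168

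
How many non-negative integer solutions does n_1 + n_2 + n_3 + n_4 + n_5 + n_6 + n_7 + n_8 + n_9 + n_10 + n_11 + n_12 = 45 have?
C(45+12-1, 12-1) = C(56, 11) = 148902215280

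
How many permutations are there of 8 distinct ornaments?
8! = 40320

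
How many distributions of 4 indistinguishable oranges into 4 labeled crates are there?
C(4+4-1, 4-1) = C(7, 3) = 35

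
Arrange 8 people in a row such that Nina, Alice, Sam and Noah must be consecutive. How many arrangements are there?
Treat the 4 as one block: (8-4+1)! × 4! = 120 × 24 = 2880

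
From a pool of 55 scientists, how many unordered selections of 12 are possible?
C(55,12) = 55!/(12!×43!) = 438729741450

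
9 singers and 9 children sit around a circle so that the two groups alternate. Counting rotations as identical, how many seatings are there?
Fix one of the singers: (9-1)! ways for the remaining singers, × 9! ways for the children = 40320 × 362880 = 14631321600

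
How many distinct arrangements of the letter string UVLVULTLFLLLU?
13! / (3! × 1! × 1! × 6! × 2!) = 720720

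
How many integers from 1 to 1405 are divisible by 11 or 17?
⌊1405/11⌋ + ⌊1405/17⌋ - ⌊1405/187⌋ = 127 + 82 - 7 = 202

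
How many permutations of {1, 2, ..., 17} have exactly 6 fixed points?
Choose the 6 fixed points C(17,6) = 12376, derange the rest: !11 = Σ_{j=0}^{11} (-1)^j·11!/j! = 39916800 - 39916800 + 19958400 - 6652800 + 1663200 - 332640 + 55440 - 7920 + 990 - 110 + 11 - 1 = 14684570. Product = 12376 × 14684570 = 181736238320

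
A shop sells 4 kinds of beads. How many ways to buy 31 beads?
C(31+4-1, 4-1) = C(34, 3) = 5984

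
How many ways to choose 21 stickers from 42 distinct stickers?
C(42,21) = 42!/(21!×21!) = 538257874440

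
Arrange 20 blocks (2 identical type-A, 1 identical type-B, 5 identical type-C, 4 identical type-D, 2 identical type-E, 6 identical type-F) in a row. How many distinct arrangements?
20! / (2! × 1! × 5! × 4! × 2! × 6!) = 293318625600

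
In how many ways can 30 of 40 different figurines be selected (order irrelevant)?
C(40,30) = 40!/(30!×10!) = 847660528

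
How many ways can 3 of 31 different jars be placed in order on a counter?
P(31,3) = 31!/(31-3)! = 26970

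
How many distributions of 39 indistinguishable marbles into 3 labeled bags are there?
C(39+3-1, 3-1) = C(41, 2) = 820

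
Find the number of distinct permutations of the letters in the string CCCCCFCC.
8! / (7! × 1!) = 8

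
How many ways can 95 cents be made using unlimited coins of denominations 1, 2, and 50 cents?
Coefficient of x^95 in 1/(1-x^1) · 1/(1-x^2) · 1/(1-x^50). Case on j = number of 50-cent coins (j = 0..1); remainder r = 95 - 50j is made from {1,2} in ⌊r/2⌋+1 ways. r = 95, 45 → 48 + 23 = 71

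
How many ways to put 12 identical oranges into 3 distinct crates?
C(12+3-1, 3-1) = C(14, 2) = 91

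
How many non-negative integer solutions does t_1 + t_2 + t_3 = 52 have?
C(52+3-1, 3-1) = C(54, 2) = 1431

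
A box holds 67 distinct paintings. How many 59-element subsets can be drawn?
C(67,59) = 67!/(59!×8!) = 6522361560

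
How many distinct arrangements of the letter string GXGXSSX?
7! / (2! × 3! × 2!) = 210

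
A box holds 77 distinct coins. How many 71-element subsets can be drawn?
C(77,71) = 77!/(71!×6!) = 237093780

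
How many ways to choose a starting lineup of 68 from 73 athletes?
C(73,68) = 73!/(68!×5!) = 15020334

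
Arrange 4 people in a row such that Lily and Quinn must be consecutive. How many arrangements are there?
Treat the 2 as one block: (4-2+1)! × 2! = 6 × 2 = 12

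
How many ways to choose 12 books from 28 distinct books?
C(28,12) = 28!/(12!×16!) = 30421755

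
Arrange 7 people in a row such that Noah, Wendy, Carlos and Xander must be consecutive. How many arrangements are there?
Treat the 4 as one block: (7-4+1)! × 4! = 24 × 24 = 576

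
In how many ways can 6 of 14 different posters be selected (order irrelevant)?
C(14,6) = 14!/(6!×8!) = 3003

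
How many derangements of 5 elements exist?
!5 = Σ_{j=0}^{5} (-1)^j·5!/j! = 120 - 120 + 60 - 20 + 5 - 1 = 44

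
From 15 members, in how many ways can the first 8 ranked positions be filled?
P(15,8) = 15!/(15-8)! = 259459200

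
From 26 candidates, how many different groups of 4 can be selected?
C(26,4) = 26!/(4!×22!) = 14950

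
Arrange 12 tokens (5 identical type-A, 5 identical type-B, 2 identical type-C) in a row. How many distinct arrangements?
12! / (5! × 5! × 2!) = 16632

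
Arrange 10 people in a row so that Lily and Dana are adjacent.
Treat as block: (10-1)! × 2! = 362880 × 2 = 725760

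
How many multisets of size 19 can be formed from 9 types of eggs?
C(19+9-1, 9-1) = C(27, 8) = 2220075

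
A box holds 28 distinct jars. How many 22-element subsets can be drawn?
C(28,22) = 28!/(22!×6!) = 376740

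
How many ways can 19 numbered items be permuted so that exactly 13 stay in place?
Choose the 13 fixed points C(19,13) = 27132, derange the rest: !6 = Σ_{j=0}^{6} (-1)^j·6!/j! = 720 - 720 + 360 - 120 + 30 - 6 + 1 = 265. Product = 27132 × 265 = 7189980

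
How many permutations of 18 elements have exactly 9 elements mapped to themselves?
Choose the 9 fixed points C(18,9) = 48620, derange the rest: !9 = Σ_{j=0}^{9} (-1)^j·9!/j! = 362880 - 362880 + 181440 - 60480 + 15120 - 3024 + 504 - 72 + 9 - 1 = 133496. Product = 48620 × 133496 = 6490575520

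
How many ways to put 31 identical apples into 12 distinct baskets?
C(31+12-1, 12-1) = C(42, 11) = 4280561376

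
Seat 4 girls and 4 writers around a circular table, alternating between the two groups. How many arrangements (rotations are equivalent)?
Fix one of the girls: (4-1)! ways for the remaining girls, × 4! ways for the writers = 6 × 24 = 144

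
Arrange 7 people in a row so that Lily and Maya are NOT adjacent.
Total - adjacent = 7! - (7-1)!×2 = 5040 - 1440 = 3600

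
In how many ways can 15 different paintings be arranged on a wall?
15! = 1307674368000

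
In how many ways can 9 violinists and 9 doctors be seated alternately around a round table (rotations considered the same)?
Fix one of the violinists: (9-1)! ways for the remaining violinists, × 9! ways for the doctors = 40320 × 362880 = 14631321600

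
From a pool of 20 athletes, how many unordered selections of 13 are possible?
C(20,13) = 20!/(13!×7!) = 77520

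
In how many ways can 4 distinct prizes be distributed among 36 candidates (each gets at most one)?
P(36,4) = 36!/(36-4)! = 1413720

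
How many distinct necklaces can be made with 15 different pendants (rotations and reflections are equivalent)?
(15-1)!/2 = 87178291200/2 = 43589145600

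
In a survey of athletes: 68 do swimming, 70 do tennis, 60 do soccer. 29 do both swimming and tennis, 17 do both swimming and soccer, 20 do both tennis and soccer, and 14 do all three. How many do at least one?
|A∪B∪C| = 68+70+60-29-17-20+14 = 146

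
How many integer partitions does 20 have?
Pentagonal recurrence p(n) = p(n-1) + p(n-2) - p(n-5) - p(n-7) + p(n-12) + p(n-15) - ... gives p(0..19) = 1, 1, 2, 3, 5, 7, 11, 15, 22, 30, 42, 56, 77, 101, 135, 176, 231, 297, 385, 490. p(20) = p(19) + p(18) - p(15) - p(13) + p(8) + p(5) = 490 + 385 - 176 - 101 + 22 + 7 = 627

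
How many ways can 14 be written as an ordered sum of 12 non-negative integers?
C(14+12-1, 12-1) = C(25, 11) = 4457400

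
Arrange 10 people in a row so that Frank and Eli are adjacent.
Treat as block: (10-1)! × 2! = 362880 × 2 = 725760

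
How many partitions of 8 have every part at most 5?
Let r_j(i) = number of partitions of i into parts ≤ j, for i = 0..8. r_1(i) = 1 for all i; r_j(i) = r_{j-1}(i) + r_j(i-j). Rows j = 2..5: ≤2: 1 1 2 2 3 3 4 4 5; ≤3: 1 1 2 3 4 5 7 8 10; ≤4: 1 1 2 3 5 6 9 11 15; ≤5: 1 1 2 3 5 7 10 13 18. r_5(8) = 18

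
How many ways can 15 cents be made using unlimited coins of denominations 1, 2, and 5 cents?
Coefficient of x^15 in 1/(1-x^1) · 1/(1-x^2) · 1/(1-x^5). Case on j = number of 5-cent coins (j = 0..3); remainder r = 15 - 5j is made from {1,2} in ⌊r/2⌋+1 ways. r = 15, 10, 5, 0 → 8 + 6 + 3 + 1 = 18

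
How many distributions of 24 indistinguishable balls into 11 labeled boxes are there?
C(24+11-1, 11-1) = C(34, 10) = 131128140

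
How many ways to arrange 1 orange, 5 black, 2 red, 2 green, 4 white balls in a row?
14! / (1! × 5! × 2! × 2! × 4!) = 7567560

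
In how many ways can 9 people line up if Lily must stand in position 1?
Fix one position: (9-1)! = 40320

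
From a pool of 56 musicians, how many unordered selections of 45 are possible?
C(56,45) = 56!/(45!×11!) = 148902215280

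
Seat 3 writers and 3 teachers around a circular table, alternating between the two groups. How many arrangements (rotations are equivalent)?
Fix one of the writers: (3-1)! ways for the remaining writers, × 3! ways for the teachers = 2 × 6 = 12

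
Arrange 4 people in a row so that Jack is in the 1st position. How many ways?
Fix one position: (4-1)! = 6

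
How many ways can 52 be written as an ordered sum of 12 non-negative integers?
C(52+12-1, 12-1) = C(63, 11) = 615790256823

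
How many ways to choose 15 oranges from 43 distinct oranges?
C(43,15) = 43!/(15!×28!) = 151532656696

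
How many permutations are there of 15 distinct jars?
15! = 1307674368000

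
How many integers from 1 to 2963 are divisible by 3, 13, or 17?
⌊2963/3⌋+⌊2963/13⌋+⌊2963/17⌋ - ⌊2963/39⌋-⌊2963/51⌋-⌊2963/221⌋ + ⌊2963/663⌋ = 987+227+174 - 75-58-13 + 4 = 1246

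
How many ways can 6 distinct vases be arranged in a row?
6! = 720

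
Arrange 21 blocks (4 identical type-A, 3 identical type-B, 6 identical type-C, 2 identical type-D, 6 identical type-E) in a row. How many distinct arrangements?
21! / (4! × 3! × 6! × 2! × 6!) = 342205063200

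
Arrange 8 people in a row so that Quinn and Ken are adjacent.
Treat as block: (8-1)! × 2! = 5040 × 2 = 10080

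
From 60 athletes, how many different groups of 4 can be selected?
C(60,4) = 60!/(4!×56!) = 487635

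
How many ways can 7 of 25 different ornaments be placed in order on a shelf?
P(25,7) = 25!/(25-7)! = 2422728000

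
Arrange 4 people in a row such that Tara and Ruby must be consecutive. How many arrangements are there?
Treat the 2 as one block: (4-2+1)! × 2! = 6 × 2 = 12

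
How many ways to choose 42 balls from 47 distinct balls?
C(47,42) = 47!/(42!×5!) = 1533939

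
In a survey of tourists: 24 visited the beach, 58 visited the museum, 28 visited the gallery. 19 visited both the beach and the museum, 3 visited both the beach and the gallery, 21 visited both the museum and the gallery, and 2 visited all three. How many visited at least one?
|A∪B∪C| = 24+58+28-19-3-21+2 = 69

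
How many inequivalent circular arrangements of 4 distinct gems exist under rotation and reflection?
(4-1)!/2 = 6/2 = 3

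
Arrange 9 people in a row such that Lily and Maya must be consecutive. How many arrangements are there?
Treat the 2 as one block: (9-2+1)! × 2! = 40320 × 2 = 80640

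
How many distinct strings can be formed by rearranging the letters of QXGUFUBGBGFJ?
12! / (2! × 1! × 1! × 2! × 2! × 1! × 3!) = 9979200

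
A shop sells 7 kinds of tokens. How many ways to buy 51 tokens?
C(51+7-1, 7-1) = C(57, 6) = 36288252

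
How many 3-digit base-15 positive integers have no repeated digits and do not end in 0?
Last digit: 14 nonzero choices. First digit: 13 (nonzero, ≠last). Middle 1: P(13,1) = 13. Total = 2366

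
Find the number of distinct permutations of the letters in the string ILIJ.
4! / (1! × 1! × 2!) = 12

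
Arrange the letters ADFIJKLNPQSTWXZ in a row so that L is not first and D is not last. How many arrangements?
By inclusion-exclusion: 15! - 2×(15-1)! + (15-2)! = 1307674368000 - 174356582400 + 6227020800 = 1139544806400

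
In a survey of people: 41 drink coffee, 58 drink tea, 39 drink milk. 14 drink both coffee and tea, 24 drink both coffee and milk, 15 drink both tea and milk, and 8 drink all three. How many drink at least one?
|A∪B∪C| = 41+58+39-14-24-15+8 = 93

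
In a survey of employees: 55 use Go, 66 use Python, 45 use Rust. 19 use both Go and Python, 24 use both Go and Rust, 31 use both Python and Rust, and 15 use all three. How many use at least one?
|A∪B∪C| = 55+66+45-19-24-31+15 = 107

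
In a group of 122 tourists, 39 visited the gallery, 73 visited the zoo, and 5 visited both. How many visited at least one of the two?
|A∪B| = |A| + |B| - |A∩B| = 39 + 73 - 5 = 107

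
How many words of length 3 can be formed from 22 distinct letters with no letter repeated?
P(22,3) = 22!/(22-3)! = 9240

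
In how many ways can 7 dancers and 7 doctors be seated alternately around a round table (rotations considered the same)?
Fix one of the dancers: (7-1)! ways for the remaining dancers, × 7! ways for the doctors = 720 × 5040 = 3628800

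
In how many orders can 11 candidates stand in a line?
11! = 39916800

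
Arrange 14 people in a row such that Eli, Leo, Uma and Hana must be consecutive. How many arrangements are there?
Treat the 4 as one block: (14-4+1)! × 4! = 39916800 × 24 = 958003200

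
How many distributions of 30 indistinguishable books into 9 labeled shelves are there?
C(30+9-1, 9-1) = C(38, 8) = 48903492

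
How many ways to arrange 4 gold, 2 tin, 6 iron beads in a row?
12! / (4! × 2! × 6!) = 13860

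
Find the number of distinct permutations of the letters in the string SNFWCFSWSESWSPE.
15! / (5! × 2! × 2! × 3! × 1! × 1! × 1!) = 454053600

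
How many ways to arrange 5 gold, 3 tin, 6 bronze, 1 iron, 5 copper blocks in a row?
20! / (5! × 3! × 6! × 1! × 5!) = 39109150080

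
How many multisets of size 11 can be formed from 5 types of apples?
C(11+5-1, 5-1) = C(15, 4) = 1365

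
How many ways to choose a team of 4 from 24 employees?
C(24,4) = 24!/(4!×20!) = 10626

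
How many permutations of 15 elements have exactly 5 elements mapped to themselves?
Choose the 5 fixed points C(15,5) = 3003, derange the rest: !10 = Σ_{j=0}^{10} (-1)^j·10!/j! = 3628800 - 3628800 + 1814400 - 604800 + 151200 - 30240 + 5040 - 720 + 90 - 10 + 1 = 1334961. Product = 3003 × 1334961 = 4008887883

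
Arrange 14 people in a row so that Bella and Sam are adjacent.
Treat as block: (14-1)! × 2! = 6227020800 × 2 = 12454041600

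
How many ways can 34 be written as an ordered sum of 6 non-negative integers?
C(34+6-1, 6-1) = C(39, 5) = 575757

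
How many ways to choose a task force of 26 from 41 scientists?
C(41,26) = 41!/(26!×15!) = 63432274896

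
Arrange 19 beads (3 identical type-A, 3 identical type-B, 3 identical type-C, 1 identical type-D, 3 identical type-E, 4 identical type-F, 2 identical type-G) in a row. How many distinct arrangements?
19! / (3! × 3! × 3! × 1! × 3! × 4! × 2!) = 1955457504000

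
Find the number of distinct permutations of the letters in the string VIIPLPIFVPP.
11! / (1! × 2! × 4! × 1! × 3!) = 138600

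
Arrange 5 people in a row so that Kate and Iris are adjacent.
Treat as block: (5-1)! × 2! = 24 × 2 = 48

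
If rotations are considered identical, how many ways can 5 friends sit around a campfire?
Circular: fix one position, arrange the rest. (5-1)! = 24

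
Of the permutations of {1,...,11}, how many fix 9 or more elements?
Exactly j fixed points: C(11,j)·!(11-j); sum over j ≥ 9 (derangement numbers via !m = (m-1)·(!(m-1) + !(m-2)): !0..!2 = 1, 0, 1). Σ_{j=9}^{11} C(11,j)·!(11-j) = C(11,9)·!2 + C(11,10)·!1 + C(11,11)·!0 = 55·1 + 11·0 + 1·1 = 56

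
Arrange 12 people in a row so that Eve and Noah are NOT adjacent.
Total - adjacent = 12! - (12-1)!×2 = 479001600 - 79833600 = 399168000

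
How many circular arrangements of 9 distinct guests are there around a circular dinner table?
Circular: fix one position, arrange the rest. (9-1)! = 40320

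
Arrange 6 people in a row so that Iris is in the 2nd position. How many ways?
Fix one position: (6-1)! = 120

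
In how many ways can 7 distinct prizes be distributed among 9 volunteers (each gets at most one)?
P(9,7) = 9!/(9-7)! = 181440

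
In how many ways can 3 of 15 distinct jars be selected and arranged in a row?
P(15,3) = 15!/(15-3)! = 2730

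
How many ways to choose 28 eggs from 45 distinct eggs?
C(45,28) = 45!/(28!×17!) = 1103068603890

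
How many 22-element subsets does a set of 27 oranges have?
C(27,22) = 27!/(22!×5!) = 80730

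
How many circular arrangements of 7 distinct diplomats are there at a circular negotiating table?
Circular: fix one position, arrange the rest. (7-1)! = 720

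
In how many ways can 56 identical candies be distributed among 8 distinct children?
C(56+8-1, 8-1) = C(63, 7) = 553270671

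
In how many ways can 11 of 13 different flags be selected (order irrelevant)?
C(13,11) = 13!/(11!×2!) = 78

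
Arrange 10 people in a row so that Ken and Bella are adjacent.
Treat as block: (10-1)! × 2! = 362880 × 2 = 725760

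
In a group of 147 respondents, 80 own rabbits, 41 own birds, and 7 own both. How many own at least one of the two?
|A∪B| = |A| + |B| - |A∩B| = 80 + 41 - 7 = 114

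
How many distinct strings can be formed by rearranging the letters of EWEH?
4! / (1! × 1! × 2!) = 12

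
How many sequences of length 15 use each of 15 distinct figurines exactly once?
15! = 1307674368000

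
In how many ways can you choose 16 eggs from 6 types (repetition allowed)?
C(16+6-1, 6-1) = C(21, 5) = 20349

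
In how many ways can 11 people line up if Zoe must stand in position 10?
Fix one position: (11-1)! = 3628800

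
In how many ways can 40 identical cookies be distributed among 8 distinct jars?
C(40+8-1, 8-1) = C(47, 7) = 62891499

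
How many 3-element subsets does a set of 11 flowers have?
C(11,3) = 11!/(3!×8!) = 165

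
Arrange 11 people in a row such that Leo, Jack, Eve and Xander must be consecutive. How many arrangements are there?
Treat the 4 as one block: (11-4+1)! × 4! = 40320 × 24 = 967680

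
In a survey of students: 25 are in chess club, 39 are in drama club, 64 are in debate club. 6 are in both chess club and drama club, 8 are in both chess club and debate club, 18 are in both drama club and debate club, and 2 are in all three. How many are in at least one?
|A∪B∪C| = 25+39+64-6-8-18+2 = 98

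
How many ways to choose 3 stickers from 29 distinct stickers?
C(29,3) = 29!/(3!×26!) = 3654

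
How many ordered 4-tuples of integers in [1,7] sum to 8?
Coefficient of x^8 in (x + x² + ... + x^7)^4. By inclusion-exclusion on dice exceeding 7: Σ_j (-1)^j C(4,j)·C(8-1-7j, 3) = C(4,0)·C(7,3) = 1·35 = 35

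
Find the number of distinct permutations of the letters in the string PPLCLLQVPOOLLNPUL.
17! / (6! × 1! × 4! × 1! × 2! × 1! × 1! × 1!) = 10291881600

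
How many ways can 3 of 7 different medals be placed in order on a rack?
P(7,3) = 7!/(7-3)! = 210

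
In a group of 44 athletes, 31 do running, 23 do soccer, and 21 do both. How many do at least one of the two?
|A∪B| = |A| + |B| - |A∩B| = 31 + 23 - 21 = 33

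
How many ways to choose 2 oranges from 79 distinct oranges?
C(79,2) = 79!/(2!×77!) = 3081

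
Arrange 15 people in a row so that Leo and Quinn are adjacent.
Treat as block: (15-1)! × 2! = 87178291200 × 2 = 174356582400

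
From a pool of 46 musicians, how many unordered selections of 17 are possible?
C(46,17) = 46!/(17!×29!) = 1749695026860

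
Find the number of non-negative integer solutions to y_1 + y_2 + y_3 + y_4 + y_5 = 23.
C(23+5-1, 5-1) = C(27, 4) = 17550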